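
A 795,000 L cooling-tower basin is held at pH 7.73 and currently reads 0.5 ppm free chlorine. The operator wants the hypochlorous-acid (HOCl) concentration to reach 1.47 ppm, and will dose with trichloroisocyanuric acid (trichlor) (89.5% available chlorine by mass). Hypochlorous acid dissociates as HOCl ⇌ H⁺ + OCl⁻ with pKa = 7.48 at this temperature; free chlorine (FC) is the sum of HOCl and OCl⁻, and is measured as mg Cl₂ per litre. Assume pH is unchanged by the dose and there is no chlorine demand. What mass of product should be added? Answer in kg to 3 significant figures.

[OCl⁻]/[HOCl] = 10^(pH − pKa) = 10^(7.73 − 7.48) = 1.778; fraction as HOCl = 1/(1 + 1.778) = 0.3599.
Free chlorine required for 1.47 ppm HOCl: 1.47 / 0.3599 = 4.084 ppm.
FC to add: 4.084 − 0.5 = 3.584 mg/L as Cl₂.
Cl₂ equivalent: 3.584 mg/L × 795,000 L = 2849 g.
Product at 89.5% available Cl: 2849 / 0.895 = 3184 g.

3.18 kg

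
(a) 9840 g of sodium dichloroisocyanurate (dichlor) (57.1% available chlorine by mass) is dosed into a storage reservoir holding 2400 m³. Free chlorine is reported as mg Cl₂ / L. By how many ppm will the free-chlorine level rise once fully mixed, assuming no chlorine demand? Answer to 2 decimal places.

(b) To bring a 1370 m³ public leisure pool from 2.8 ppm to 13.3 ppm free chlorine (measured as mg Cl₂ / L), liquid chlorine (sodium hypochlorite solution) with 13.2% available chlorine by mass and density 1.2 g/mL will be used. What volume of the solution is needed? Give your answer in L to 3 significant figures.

(a) 2.34 ppm; (b) 90.8 L

(a) Volume: 2400 m³ = 2,400,000 L.
(a) Available chlorine delivered: 9840 g × 0.571 = 5619 g as Cl₂.
(a) Concentration rise: 5619 g / 2,400,000 L = 2.341 mg/L = 2.34 ppm.

(b) Volume: 1370 m³ = 1,370,000 L.
(b) Chlorine deficit: 13.3 − 2.8 = 10.5 ppm = 10.5 mg/L as Cl₂.
(b) Cl₂ equivalent needed: 10.5 mg/L × 1,370,000 L = 14,380,000 mg = 14,380 g.
(b) Product at 13.2% available chlorine: 14,380 / 0.132 = 109,000 g.
(b) Volume at density 1.2 g/mL: 109,000 g ÷ 1.2 g/mL = 90,810 mL.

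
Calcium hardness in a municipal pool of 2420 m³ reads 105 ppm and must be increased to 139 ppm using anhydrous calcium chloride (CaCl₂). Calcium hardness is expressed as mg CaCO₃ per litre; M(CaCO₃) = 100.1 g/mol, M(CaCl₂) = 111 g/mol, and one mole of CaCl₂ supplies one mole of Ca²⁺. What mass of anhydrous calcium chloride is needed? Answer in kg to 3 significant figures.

91.2 kg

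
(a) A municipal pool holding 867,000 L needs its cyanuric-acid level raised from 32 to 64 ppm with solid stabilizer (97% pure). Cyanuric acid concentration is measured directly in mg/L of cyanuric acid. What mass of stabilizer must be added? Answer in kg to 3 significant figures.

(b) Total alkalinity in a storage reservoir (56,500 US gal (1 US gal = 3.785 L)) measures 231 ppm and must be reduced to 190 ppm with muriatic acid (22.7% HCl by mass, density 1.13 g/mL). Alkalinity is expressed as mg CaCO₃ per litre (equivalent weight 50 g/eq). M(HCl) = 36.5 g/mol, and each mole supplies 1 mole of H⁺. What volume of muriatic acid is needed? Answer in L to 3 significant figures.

(a) 28.6 kg; (b) 25.0 L

(a) CYA to add: (64 − 32) = 32 mg/L × 867,000 L = 27,740 g cyanuric acid.
(a) At 97% purity: 27,740 / 0.97 = 28,600 g product.

(b) Volume: 56,500 US gal × 3.785 L/gal = 213,852 L.
(b) Alkalinity to neutralize: (231 − 190) = 41 mg/L as CaCO₃ × 213,852 L = 8768 g as CaCO₃.
(b) Equivalents of H⁺ required: 8768 ÷ 50 g/eq = 175.4 eq = 175.4 mol HCl.
(b) Mass of HCl: 175.4 × 36.5 = 6401 g.
(b) Mass of 22.7% solution: 6401 / 0.227 = 28,200 g.
(b) Volume: 28,200 g ÷ 1.13 g/mL = 24,950 mL.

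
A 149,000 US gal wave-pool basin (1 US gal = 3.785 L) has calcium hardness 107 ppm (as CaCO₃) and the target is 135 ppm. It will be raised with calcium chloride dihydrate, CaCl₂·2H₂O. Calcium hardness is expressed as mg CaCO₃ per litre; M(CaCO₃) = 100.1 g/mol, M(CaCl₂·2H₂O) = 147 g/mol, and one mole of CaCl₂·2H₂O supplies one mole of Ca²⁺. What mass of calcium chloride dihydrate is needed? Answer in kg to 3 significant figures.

Volume: 149,000 US gal × 3.785 L/gal = 563,965 L.
Hardness to add: (135 − 107) = 28 mg/L as CaCO₃ × 563,965 L = 15,790 g as CaCO₃.
Moles of Ca²⁺ (1 mol Ca²⁺ ≡ 1 mol CaCO₃): 15,790 / 100.1 g/mol = 157.8 mol.
Mass of CaCl₂·2H₂O: 157.8 × 147 = 23,190 g.

23.2 kg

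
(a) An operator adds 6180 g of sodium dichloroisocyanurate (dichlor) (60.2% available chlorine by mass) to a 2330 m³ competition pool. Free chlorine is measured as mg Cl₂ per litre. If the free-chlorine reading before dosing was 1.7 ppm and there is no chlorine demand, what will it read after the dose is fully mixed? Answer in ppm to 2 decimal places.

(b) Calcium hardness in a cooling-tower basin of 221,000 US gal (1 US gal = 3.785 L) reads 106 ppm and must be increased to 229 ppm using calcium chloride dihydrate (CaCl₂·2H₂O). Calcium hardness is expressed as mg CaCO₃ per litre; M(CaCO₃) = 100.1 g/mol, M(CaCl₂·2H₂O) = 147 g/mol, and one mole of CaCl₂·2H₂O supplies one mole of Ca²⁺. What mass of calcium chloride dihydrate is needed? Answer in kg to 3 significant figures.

(a) 3.30 ppm; (b) 151 kg

(a) Volume: 2330 m³ = 2,330,000 L.
(a) Available chlorine delivered: 6180 g × 0.602 = 3720 g as Cl₂.
(a) Concentration rise: 3720 g / 2,330,000 L = 1.597 mg/L = 1.60 ppm.
(a) Final FC: 1.7 + 1.60 = 3.30 ppm.

(b) Volume: 221,000 US gal × 3.785 L/gal = 836,485 L.
(b) Hardness to add: (229 − 106) = 123 mg/L as CaCO₃ × 836,485 L = 102,900 g as CaCO₃.
(b) Moles of Ca²⁺ (1 mol Ca²⁺ ≡ 1 mol CaCO₃): 102,900 / 100.1 g/mol = 1028 mol.
(b) Mass of CaCl₂·2H₂O: 1028 × 147 = 151,100 g.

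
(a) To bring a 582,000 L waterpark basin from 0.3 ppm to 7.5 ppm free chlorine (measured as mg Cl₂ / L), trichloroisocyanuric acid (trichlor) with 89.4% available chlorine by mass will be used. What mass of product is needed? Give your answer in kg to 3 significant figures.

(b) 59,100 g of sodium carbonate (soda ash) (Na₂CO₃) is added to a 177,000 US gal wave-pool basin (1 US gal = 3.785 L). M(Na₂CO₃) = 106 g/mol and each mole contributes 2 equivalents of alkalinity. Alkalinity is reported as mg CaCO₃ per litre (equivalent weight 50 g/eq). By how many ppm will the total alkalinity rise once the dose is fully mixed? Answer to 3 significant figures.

(a) Chlorine deficit: 7.5 − 0.3 = 7.2 ppm = 7.2 mg/L as Cl₂.
(a) Cl₂ equivalent needed: 7.2 mg/L × 582,000 L = 4,190,000 mg = 4190 g.
(a) Product at 89.4% available chlorine: 4190 / 0.894 = 4687 g.

(b) Volume: 177,000 US gal × 3.785 L/gal = 669,945 L.
(b) Moles of Na₂CO₃: 59,100 g ÷ 106 g/mol = 557.5 mol → 1115 eq of alkalinity.
(b) As CaCO₃: 1115 eq × 50 g/eq = 55,750 g.
(b) Rise: 55,750 g / 669,945 L × 1000 = 83.22 mg/L.

(a) 4.69 kg; (b) 83.2 ppm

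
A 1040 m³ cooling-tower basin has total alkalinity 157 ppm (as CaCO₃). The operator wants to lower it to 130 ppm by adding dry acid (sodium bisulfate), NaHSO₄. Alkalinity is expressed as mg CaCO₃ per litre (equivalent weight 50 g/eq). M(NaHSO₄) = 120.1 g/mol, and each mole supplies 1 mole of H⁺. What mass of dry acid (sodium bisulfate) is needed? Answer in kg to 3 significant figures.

Volume: 1040 m³ = 1,040,000 L.
Alkalinity to neutralize: (157 − 130) = 27 mg/L as CaCO₃ × 1,040,000 L = 28,080 g as CaCO₃.
Equivalents of H⁺ required: 28,080 ÷ 50 g/eq = 561.6 eq = 561.6 mol NaHSO₄.
Mass of NaHSO₄: 561.6 × 120.1 = 67,450 g.

67.4 kg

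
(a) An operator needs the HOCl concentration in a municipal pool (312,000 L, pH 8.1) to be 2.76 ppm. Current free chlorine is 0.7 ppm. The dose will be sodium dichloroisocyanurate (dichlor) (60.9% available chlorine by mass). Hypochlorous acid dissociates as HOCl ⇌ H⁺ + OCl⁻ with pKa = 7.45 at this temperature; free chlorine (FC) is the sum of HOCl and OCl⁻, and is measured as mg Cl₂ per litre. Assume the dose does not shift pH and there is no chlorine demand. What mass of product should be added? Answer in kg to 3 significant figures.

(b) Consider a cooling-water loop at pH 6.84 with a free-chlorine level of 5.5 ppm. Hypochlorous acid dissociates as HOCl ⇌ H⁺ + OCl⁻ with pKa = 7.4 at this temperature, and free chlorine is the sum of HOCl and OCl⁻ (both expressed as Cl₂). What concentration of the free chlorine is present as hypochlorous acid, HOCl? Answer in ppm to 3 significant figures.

(a) 7.37 kg; (b) 4.31 ppm

(a) [OCl⁻]/[HOCl] = 10^(pH − pKa) = 10^(8.1 − 7.45) = 4.467; fraction as HOCl = 1/(1 + 4.467) = 0.1829.
(a) Free chlorine required for 2.76 ppm HOCl: 2.76 / 0.1829 = 15.09 ppm.
(a) FC to add: 15.09 − 0.7 = 14.39 mg/L as Cl₂.
(a) Cl₂ equivalent: 14.39 mg/L × 312,000 L = 4489 g.
(a) Product at 60.9% available Cl: 4489 / 0.609 = 7371 g.

(b) [OCl⁻]/[HOCl] = 10^(pH − pKa) = 10^(6.84 − 7.4) = 10^-0.56 = 0.2754.
(b) Fraction as HOCl = 1 / (1 + 0.2754) = 0.7841.
(b) HOCl = 0.7841 × 5.5 ppm = 4.312 ppm.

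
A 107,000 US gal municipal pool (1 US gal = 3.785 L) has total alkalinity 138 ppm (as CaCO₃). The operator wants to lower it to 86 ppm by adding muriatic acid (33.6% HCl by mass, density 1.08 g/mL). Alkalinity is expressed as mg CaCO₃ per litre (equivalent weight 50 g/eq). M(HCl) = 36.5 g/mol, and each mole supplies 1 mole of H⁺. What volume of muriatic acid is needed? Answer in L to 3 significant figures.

42.4 L

Volume: 107,000 US gal × 3.785 L/gal = 404,995 L.
Alkalinity to neutralize: (138 − 86) = 52 mg/L as CaCO₃ × 404,995 L = 21,060 g as CaCO₃.
Equivalents of H⁺ required: 21,060 ÷ 50 g/eq = 421.2 eq = 421.2 mol HCl.
Mass of HCl: 421.2 × 36.5 = 15,370 g.
Mass of 33.6% solution: 15,370 / 0.336 = 45,750 g.
Volume: 45,750 g ÷ 1.08 g/mL = 42,370 mL.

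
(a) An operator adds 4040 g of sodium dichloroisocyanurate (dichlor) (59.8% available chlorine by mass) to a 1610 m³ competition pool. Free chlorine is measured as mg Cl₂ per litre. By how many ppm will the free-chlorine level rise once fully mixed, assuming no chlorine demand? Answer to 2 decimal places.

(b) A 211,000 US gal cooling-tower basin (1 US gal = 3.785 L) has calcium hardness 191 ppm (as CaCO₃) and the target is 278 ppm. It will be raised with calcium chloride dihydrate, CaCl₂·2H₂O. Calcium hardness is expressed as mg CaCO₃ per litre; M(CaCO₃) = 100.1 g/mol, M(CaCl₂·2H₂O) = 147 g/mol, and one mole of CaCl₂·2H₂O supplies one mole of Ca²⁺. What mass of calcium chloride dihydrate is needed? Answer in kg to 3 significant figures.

(a) Volume: 1610 m³ = 1,610,000 L.
(a) Available chlorine delivered: 4040 g × 0.598 = 2416 g as Cl₂.
(a) Concentration rise: 2416 g / 1,610,000 L = 1.501 mg/L = 1.50 ppm.

(b) Volume: 211,000 US gal × 3.785 L/gal = 798,635 L.
(b) Hardness to add: (278 − 191) = 87 mg/L as CaCO₃ × 798,635 L = 69,480 g as CaCO₃.
(b) Moles of Ca²⁺ (1 mol Ca²⁺ ≡ 1 mol CaCO₃): 69,480 / 100.1 g/mol = 694.1 mol.
(b) Mass of CaCl₂·2H₂O: 694.1 × 147 = 102,000 g.

(a) 1.50 ppm; (b) 102 kg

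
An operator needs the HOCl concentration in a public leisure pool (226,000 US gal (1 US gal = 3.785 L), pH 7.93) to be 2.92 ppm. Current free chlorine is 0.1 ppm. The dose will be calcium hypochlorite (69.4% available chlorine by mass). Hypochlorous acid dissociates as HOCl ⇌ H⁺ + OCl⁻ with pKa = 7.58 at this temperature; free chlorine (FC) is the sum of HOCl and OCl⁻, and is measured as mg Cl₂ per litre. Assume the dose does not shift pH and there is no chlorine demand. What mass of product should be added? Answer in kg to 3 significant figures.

Volume: 226,000 US gal × 3.785 L/gal = 855,410 L.
[OCl⁻]/[HOCl] = 10^(pH − pKa) = 10^(7.93 − 7.58) = 2.239; fraction as HOCl = 1/(1 + 2.239) = 0.3088.
Free chlorine required for 2.92 ppm HOCl: 2.92 / 0.3088 = 9.457 ppm.
FC to add: 9.457 − 0.1 = 9.357 mg/L as Cl₂.
Cl₂ equivalent: 9.357 mg/L × 855,410 L = 8004 g.
Product at 69.4% available Cl: 8004 / 0.694 = 11,530 g.

11.5 kg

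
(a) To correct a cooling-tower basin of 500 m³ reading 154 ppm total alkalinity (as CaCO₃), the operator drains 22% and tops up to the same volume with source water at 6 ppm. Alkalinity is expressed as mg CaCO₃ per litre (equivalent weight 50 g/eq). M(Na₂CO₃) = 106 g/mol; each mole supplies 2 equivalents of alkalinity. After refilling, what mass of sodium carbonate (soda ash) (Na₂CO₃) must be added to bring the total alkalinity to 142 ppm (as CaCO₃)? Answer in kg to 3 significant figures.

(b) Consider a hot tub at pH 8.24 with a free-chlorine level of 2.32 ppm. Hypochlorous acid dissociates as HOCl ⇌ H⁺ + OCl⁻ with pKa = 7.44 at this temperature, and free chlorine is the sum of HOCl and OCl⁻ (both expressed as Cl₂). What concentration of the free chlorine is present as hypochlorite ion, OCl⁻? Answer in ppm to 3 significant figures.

(a) 10.9 kg; (b) 2.00 ppm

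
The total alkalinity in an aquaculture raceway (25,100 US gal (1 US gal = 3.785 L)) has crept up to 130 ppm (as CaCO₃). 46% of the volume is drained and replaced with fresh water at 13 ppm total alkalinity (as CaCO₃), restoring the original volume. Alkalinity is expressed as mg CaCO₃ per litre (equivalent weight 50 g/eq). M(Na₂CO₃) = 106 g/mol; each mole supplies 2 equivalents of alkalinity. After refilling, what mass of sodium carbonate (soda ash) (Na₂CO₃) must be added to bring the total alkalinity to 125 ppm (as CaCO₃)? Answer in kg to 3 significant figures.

4.92 kg

Volume: 25,100 US gal × 3.785 L/gal = 95,004 L.
After draining 46% and refilling: 130 × 0.54 + 13 × 0.46 = 76.18 ppm.
Deficit to target: 125 − 76.18 = 48.82 mg/L.
As CaCO₃: 48.82 mg/L × 95,004 L = 4638 g; ÷ 50 g/eq ÷ 2 = 46.38 mol Na₂CO₃.
Mass: 46.38 × 106 = 4916 g.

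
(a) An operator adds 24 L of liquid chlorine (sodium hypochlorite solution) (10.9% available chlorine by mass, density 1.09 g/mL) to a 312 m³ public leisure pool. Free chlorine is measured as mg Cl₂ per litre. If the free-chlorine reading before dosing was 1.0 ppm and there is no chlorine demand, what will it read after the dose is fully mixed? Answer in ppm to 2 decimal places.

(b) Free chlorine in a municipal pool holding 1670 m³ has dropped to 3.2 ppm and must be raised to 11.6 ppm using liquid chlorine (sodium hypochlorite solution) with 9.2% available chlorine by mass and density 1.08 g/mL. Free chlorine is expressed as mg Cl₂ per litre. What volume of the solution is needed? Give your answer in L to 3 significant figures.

(a) Volume: 312 m³ = 312,000 L.
(a) Mass of solution: 24 L × 1000 mL/L × 1.09 g/mL = 26,160 g.
(a) Available chlorine delivered: 26,160 g × 0.109 = 2851 g as Cl₂.
(a) Concentration rise: 2851 g / 312,000 L = 9.139 mg/L = 9.14 ppm.
(a) Final FC: 1.0 + 9.14 = 10.14 ppm.

(b) Volume: 1670 m³ = 1,670,000 L.
(b) Chlorine deficit: 11.6 − 3.2 = 8.4 ppm = 8.4 mg/L as Cl₂.
(b) Cl₂ equivalent needed: 8.4 mg/L × 1,670,000 L = 14,030,000 mg = 14,030 g.
(b) Product at 9.2% available chlorine: 14,030 / 0.092 = 152,500 g.
(b) Volume at density 1.08 g/mL: 152,500 g ÷ 1.08 g/mL = 141,200 mL.

(a) 10.14 ppm; (b) 141 L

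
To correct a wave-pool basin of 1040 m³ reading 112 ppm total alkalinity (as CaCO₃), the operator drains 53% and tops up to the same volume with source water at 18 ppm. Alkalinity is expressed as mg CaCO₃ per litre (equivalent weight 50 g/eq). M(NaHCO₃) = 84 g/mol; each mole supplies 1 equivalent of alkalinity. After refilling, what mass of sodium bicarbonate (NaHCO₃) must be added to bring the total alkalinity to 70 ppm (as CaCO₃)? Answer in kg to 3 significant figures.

13.7 kg

Volume: 1040 m³ = 1,040,000 L.
After draining 53% and refilling: 112 × 0.47 + 18 × 0.53 = 62.18 ppm.
Deficit to target: 70 − 62.18 = 7.82 mg/L.
As CaCO₃: 7.82 mg/L × 1,040,000 L = 8133 g; ÷ 50 g/eq ÷ 1 = 162.7 mol NaHCO₃.
Mass: 162.7 × 84 = 13,660 g.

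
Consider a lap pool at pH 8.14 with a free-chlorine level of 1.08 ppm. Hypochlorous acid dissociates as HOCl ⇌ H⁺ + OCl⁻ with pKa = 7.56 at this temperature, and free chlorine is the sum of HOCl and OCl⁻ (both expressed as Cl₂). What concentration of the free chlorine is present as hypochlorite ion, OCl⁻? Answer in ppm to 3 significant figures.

0.855 ppm

[OCl⁻]/[HOCl] = 10^(pH − pKa) = 10^(8.14 − 7.56) = 10^0.58 = 3.802.
Fraction as HOCl = 1 / (1 + 3.802) = 0.2083.
OCl⁻ = (1 − 0.2083) × 1.08 ppm = 0.8551 ppm.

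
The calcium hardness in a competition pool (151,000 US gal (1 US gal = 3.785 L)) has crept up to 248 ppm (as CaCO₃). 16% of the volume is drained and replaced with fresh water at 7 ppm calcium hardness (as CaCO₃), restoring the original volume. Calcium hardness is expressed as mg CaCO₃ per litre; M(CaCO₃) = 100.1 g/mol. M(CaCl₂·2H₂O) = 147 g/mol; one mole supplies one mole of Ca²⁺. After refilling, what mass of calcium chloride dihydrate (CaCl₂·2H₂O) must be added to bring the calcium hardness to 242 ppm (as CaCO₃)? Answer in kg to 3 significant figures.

27.3 kg

Volume: 151,000 US gal × 3.785 L/gal = 571,535 L.
After draining 16% and refilling: 248 × 0.84 + 7 × 0.16 = 209.44 ppm.
Deficit to target: 242 − 209.44 = 32.56 mg/L.
As CaCO₃: 32.56 mg/L × 571,535 L = 18,610 g; ÷ 100.1 = 185.9 mol Ca²⁺.
Mass: 185.9 × 147 = 27,330 g.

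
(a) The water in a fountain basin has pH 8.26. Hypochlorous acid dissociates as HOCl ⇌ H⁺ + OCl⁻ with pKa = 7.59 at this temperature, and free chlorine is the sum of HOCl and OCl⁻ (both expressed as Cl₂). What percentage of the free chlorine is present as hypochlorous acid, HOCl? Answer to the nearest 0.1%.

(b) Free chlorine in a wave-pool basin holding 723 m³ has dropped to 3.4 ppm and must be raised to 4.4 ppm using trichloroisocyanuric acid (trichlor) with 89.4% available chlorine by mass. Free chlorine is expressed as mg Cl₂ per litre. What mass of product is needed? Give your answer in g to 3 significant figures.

(a) [OCl⁻]/[HOCl] = 10^(pH − pKa) = 10^(8.26 − 7.59) = 10^0.67 = 4.677.
(a) Fraction as HOCl = 1 / (1 + 4.677) = 0.1761.

(b) Volume: 723 m³ = 723,000 L.
(b) Chlorine deficit: 4.4 − 3.4 = 1 ppm = 1 mg/L as Cl₂.
(b) Cl₂ equivalent needed: 1 mg/L × 723,000 L = 723,000 mg = 723 g.
(b) Product at 89.4% available chlorine: 723 / 0.894 = 808.7 g.

(a) 17.6%; (b) 809 g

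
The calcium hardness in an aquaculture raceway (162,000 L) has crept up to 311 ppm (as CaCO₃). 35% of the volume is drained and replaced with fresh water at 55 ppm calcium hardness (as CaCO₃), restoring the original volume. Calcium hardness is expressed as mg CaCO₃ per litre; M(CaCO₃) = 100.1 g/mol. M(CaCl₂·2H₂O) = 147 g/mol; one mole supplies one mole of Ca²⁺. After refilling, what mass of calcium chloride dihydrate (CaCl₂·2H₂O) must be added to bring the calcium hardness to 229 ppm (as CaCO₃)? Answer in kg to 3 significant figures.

After draining 35% and refilling: 311 × 0.65 + 55 × 0.35 = 221.4 ppm.
Deficit to target: 229 − 221.4 = 7.6 mg/L.
As CaCO₃: 7.6 mg/L × 162,000 L = 1231 g; ÷ 100.1 = 12.3 mol Ca²⁺.
Mass: 12.3 × 147 = 1808 g.

1.81 kg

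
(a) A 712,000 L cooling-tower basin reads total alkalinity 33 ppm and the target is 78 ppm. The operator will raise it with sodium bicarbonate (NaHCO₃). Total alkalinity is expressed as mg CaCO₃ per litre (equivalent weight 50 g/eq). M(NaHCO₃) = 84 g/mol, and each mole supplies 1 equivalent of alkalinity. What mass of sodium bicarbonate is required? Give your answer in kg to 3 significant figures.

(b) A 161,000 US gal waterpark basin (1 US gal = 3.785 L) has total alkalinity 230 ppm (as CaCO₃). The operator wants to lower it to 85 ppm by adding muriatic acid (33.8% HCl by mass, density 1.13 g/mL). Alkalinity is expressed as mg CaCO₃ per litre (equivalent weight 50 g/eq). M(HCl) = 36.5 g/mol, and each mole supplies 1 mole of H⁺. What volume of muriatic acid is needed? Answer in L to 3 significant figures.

(a) Alkalinity to add: (78 − 33) = 45 mg/L as CaCO₃ × 712,000 L = 32,040 g as CaCO₃.
(a) Equivalents: 32,040 g ÷ 50 g/eq = 640.8 eq.
(a) NaHCO₃ supplies 1 eq per mole → 640.8 mol.
(a) Mass: 640.8 mol × 84 g/mol = 53,830 g.

(b) Volume: 161,000 US gal × 3.785 L/gal = 609,385 L.
(b) Alkalinity to neutralize: (230 − 85) = 145 mg/L as CaCO₃ × 609,385 L = 88,360 g as CaCO₃.
(b) Equivalents of H⁺ required: 88,360 ÷ 50 g/eq = 1767 eq = 1767 mol HCl.
(b) Mass of HCl: 1767 × 36.5 = 64,500 g.
(b) Mass of 33.8% solution: 64,500 / 0.338 = 190,800 g.
(b) Volume: 190,800 g ÷ 1.13 g/mL = 168,900 mL.

(a) 53.8 kg; (b) 169 L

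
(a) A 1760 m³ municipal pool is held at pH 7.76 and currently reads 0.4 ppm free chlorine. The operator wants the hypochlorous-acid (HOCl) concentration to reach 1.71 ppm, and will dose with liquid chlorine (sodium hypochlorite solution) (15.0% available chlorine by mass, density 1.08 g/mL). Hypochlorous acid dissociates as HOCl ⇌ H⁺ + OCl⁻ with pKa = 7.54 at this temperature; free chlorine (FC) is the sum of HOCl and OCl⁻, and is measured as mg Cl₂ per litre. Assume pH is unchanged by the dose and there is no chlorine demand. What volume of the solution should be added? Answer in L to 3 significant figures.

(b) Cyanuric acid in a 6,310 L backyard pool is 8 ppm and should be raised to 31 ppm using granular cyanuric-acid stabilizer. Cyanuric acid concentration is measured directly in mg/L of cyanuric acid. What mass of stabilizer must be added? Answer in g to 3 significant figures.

(a) 45.1 L; (b) 145 g

(a) Volume: 1760 m³ = 1,760,000 L.
(a) [OCl⁻]/[HOCl] = 10^(pH − pKa) = 10^(7.76 − 7.54) = 1.66; fraction as HOCl = 1/(1 + 1.66) = 0.376.
(a) Free chlorine required for 1.71 ppm HOCl: 1.71 / 0.376 = 4.548 ppm.
(a) FC to add: 4.548 − 0.4 = 4.148 mg/L as Cl₂.
(a) Cl₂ equivalent: 4.148 mg/L × 1,760,000 L = 7300 g.
(a) Product at 15.0% available Cl: 7300 / 0.15 = 48,670 g.
(a) Volume: 48,670 g ÷ 1.08 g/mL = 45,060 mL.

(b) CYA to add: (31 − 8) = 23 mg/L × 6,310 L = 145.1 g cyanuric acid.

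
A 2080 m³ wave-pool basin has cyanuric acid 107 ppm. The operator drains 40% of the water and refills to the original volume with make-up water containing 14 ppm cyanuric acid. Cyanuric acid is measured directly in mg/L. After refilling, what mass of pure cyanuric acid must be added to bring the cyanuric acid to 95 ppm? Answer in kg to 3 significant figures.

52.4 kg

Volume: 2080 m³ = 2,080,000 L.
After draining 40% and refilling: 107 × 0.60 + 14 × 0.40 = 69.8 ppm.
Deficit to target: 95 − 69.8 = 25.2 mg/L.
Mass: 25.2 mg/L × 2,080,000 L = 52,420 g cyanuric acid.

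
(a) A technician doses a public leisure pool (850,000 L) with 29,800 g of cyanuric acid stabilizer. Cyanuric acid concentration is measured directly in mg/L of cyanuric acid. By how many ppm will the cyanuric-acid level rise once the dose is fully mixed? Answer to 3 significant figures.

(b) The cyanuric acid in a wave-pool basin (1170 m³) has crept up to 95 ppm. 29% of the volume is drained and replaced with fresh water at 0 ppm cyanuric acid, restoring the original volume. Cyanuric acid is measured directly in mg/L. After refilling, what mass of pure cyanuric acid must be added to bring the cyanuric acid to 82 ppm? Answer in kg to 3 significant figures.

(a) 35.1 ppm; (b) 17.0 kg

(a) Rise: 29,800 g / 850,000 L × 1000 = 35.06 mg/L.

(b) Volume: 1170 m³ = 1,170,000 L.
(b) After draining 29% and refilling: 95 × 0.71 + 0 × 0.29 = 67.45 ppm.
(b) Deficit to target: 82 − 67.45 = 14.55 mg/L.
(b) Mass: 14.55 mg/L × 1,170,000 L = 17,020 g cyanuric acid.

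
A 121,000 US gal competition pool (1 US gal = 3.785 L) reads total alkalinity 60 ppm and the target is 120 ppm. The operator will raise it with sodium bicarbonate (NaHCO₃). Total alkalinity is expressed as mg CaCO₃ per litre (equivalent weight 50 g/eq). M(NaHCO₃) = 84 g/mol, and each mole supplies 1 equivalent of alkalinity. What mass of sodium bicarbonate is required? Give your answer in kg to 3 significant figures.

46.2 kg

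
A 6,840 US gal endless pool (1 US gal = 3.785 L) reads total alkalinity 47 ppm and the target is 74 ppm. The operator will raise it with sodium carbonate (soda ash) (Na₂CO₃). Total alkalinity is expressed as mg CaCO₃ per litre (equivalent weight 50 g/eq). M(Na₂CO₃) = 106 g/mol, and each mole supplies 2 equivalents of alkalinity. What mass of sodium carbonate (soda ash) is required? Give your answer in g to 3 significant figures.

Volume: 6,840 US gal × 3.785 L/gal = 25,889 L.
Alkalinity to add: (74 − 47) = 27 mg/L as CaCO₃ × 25,889 L = 699 g as CaCO₃.
Equivalents: 699 g ÷ 50 g/eq = 13.98 eq.
Each mole of Na₂CO₃ supplies 2 eq, so 13.98 / 2 = 6.99 mol.
Mass: 6.99 mol × 106 g/mol = 741 g.

741 g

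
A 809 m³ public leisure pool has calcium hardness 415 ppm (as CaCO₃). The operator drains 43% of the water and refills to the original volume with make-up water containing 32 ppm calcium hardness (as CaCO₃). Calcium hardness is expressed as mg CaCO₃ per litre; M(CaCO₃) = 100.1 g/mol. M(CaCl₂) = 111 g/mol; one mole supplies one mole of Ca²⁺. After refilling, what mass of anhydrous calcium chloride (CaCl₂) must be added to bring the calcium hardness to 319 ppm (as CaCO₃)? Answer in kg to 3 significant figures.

61.6 kg

Volume: 809 m³ = 809,000 L.
After draining 43% and refilling: 415 × 0.57 + 32 × 0.43 = 250.31 ppm.
Deficit to target: 319 − 250.31 = 68.69 mg/L.
As CaCO₃: 68.69 mg/L × 809,000 L = 55,570 g; ÷ 100.1 = 555.1 mol Ca²⁺.
Mass: 555.1 × 111 = 61,620 g.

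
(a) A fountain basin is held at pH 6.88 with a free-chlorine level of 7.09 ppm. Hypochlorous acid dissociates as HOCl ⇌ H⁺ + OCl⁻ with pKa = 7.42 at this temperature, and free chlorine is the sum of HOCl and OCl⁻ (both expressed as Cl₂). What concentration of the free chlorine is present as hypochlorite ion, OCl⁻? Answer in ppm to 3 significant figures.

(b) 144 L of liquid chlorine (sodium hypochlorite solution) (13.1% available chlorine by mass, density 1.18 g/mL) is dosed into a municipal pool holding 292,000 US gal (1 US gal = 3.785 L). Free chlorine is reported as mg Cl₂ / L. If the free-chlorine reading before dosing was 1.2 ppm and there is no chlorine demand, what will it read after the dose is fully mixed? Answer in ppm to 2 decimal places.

(a) 1.59 ppm; (b) 21.34 ppm

(a) [OCl⁻]/[HOCl] = 10^(pH − pKa) = 10^(6.88 − 7.42) = 10^-0.54 = 0.2884.
(a) Fraction as HOCl = 1 / (1 + 0.2884) = 0.7762.
(a) OCl⁻ = (1 − 0.7762) × 7.09 ppm = 1.587 ppm.

(b) Volume: 292,000 US gal × 3.785 L/gal = 1,105,220 L.
(b) Mass of solution: 144 L × 1000 mL/L × 1.18 g/mL = 169,900 g.
(b) Available chlorine delivered: 169,900 g × 0.131 = 22,260 g as Cl₂.
(b) Concentration rise: 22,260 g / 1,105,220 L = 20.14 mg/L = 20.14 ppm.
(b) Final FC: 1.2 + 20.14 = 21.34 ppm.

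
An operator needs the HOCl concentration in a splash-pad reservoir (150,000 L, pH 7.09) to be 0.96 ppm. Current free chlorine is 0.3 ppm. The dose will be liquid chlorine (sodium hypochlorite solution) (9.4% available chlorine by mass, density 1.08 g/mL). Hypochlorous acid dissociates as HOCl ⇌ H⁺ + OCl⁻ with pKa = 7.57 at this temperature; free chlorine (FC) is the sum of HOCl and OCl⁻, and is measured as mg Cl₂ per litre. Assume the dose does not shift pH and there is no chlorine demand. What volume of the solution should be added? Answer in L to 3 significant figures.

1.44 L

[OCl⁻]/[HOCl] = 10^(pH − pKa) = 10^(7.09 − 7.57) = 0.3311; fraction as HOCl = 1/(1 + 0.3311) = 0.7512.
Free chlorine required for 0.96 ppm HOCl: 0.96 / 0.7512 = 1.278 ppm.
FC to add: 1.278 − 0.3 = 0.9779 mg/L as Cl₂.
Cl₂ equivalent: 0.9779 mg/L × 150,000 L = 146.7 g.
Product at 9.4% available Cl: 146.7 / 0.094 = 1560 g.
Volume: 1560 g ÷ 1.08 g/mL = 1445 mL.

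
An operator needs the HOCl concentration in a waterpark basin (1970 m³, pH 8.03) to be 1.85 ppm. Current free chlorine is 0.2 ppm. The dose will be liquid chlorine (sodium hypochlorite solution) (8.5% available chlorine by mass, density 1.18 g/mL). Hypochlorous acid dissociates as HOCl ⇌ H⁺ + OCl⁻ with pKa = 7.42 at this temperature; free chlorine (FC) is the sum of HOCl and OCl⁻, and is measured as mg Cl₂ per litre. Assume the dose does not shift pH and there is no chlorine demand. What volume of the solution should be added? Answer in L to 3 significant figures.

Volume: 1970 m³ = 1,970,000 L.
[OCl⁻]/[HOCl] = 10^(pH − pKa) = 10^(8.03 − 7.42) = 4.074; fraction as HOCl = 1/(1 + 4.074) = 0.1971.
Free chlorine required for 1.85 ppm HOCl: 1.85 / 0.1971 = 9.387 ppm.
FC to add: 9.387 − 0.2 = 9.187 mg/L as Cl₂.
Cl₂ equivalent: 9.187 mg/L × 1,970,000 L = 18,100 g.
Product at 8.5% available Cl: 18,100 / 0.085 = 212,900 g.
Volume: 212,900 g ÷ 1.18 g/mL = 180,400 mL.

180 L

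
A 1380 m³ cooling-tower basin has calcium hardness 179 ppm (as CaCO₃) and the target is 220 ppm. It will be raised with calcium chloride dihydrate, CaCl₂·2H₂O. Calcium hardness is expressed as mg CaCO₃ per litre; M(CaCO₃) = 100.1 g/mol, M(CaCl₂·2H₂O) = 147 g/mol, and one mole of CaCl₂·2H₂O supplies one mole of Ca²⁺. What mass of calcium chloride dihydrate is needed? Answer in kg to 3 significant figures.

Volume: 1380 m³ = 1,380,000 L.
Hardness to add: (220 − 179) = 41 mg/L as CaCO₃ × 1,380,000 L = 56,580 g as CaCO₃.
Moles of Ca²⁺ (1 mol Ca²⁺ ≡ 1 mol CaCO₃): 56,580 / 100.1 g/mol = 565.2 mol.
Mass of CaCl₂·2H₂O: 565.2 × 147 = 83,090 g.

83.1 kg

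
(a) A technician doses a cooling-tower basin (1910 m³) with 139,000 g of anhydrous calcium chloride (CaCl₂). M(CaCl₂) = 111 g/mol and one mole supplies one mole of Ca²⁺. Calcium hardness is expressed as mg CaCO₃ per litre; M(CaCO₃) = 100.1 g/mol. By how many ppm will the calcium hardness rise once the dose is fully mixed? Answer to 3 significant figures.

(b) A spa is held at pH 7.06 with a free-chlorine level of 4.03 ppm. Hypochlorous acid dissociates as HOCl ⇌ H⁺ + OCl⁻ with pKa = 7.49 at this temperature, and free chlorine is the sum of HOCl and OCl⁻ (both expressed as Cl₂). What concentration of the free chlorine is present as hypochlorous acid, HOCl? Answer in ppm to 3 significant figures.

(a) Volume: 1910 m³ = 1,910,000 L.
(a) Moles of Ca²⁺: 139,000 g ÷ 111 g/mol = 1252 mol.
(a) As CaCO₃: 1252 mol × 100.1 g/mol = 125,400 g.
(a) Rise: 125,400 g / 1,910,000 L × 1000 = 65.63 mg/L.

(b) [OCl⁻]/[HOCl] = 10^(pH − pKa) = 10^(7.06 − 7.49) = 10^-0.43 = 0.3715.
(b) Fraction as HOCl = 1 / (1 + 0.3715) = 0.7291.
(b) HOCl = 0.7291 × 4.03 ppm = 2.938 ppm.

(a) 65.6 ppm; (b) 2.94 ppm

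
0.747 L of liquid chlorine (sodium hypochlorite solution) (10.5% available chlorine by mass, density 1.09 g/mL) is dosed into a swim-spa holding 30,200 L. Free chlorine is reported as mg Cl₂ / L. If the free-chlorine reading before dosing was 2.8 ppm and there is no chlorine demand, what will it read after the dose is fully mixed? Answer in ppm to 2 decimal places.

5.63 ppm

Mass of solution: 0.747 L × 1000 mL/L × 1.09 g/mL = 814.2 g.
Available chlorine delivered: 814.2 g × 0.105 = 85.49 g as Cl₂.
Concentration rise: 85.49 g / 30,200 L = 2.831 mg/L = 2.83 ppm.
Final FC: 2.8 + 2.83 = 5.63 ppm.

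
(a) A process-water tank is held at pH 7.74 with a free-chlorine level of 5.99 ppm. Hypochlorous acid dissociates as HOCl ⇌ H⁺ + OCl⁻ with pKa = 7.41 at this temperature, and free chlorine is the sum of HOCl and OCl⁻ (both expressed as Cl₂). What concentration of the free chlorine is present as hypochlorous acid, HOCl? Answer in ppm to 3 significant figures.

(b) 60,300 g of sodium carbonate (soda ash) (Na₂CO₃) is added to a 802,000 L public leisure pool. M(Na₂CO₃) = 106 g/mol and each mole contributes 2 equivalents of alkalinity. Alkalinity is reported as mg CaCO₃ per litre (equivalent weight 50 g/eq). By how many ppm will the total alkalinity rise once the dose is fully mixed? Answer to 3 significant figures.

(a) 1.91 ppm; (b) 70.9 ppm

(a) [OCl⁻]/[HOCl] = 10^(pH − pKa) = 10^(7.74 − 7.41) = 10^0.33 = 2.138.
(a) Fraction as HOCl = 1 / (1 + 2.138) = 0.3187.
(a) HOCl = 0.3187 × 5.99 ppm = 1.909 ppm.

(b) Moles of Na₂CO₃: 60,300 g ÷ 106 g/mol = 568.9 mol → 1138 eq of alkalinity.
(b) As CaCO₃: 1138 eq × 50 g/eq = 56,890 g.
(b) Rise: 56,890 g / 802,000 L × 1000 = 70.93 mg/L.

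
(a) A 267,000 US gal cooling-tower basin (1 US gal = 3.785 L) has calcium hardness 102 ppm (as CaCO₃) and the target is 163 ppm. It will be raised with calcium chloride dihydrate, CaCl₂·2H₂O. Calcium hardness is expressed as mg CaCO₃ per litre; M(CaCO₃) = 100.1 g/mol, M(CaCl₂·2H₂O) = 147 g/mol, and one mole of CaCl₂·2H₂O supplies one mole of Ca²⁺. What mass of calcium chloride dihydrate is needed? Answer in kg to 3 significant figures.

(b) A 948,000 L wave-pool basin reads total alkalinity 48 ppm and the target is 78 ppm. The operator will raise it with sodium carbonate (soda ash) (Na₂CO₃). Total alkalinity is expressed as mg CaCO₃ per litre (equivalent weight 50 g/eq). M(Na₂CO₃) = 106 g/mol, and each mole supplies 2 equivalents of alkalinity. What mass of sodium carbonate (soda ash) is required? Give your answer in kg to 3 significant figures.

(a) Volume: 267,000 US gal × 3.785 L/gal = 1,010,595 L.
(a) Hardness to add: (163 − 102) = 61 mg/L as CaCO₃ × 1,010,595 L = 61,650 g as CaCO₃.
(a) Moles of Ca²⁺ (1 mol Ca²⁺ ≡ 1 mol CaCO₃): 61,650 / 100.1 g/mol = 615.8 mol.
(a) Mass of CaCl₂·2H₂O: 615.8 × 147 = 90,530 g.

(b) Alkalinity to add: (78 − 48) = 30 mg/L as CaCO₃ × 948,000 L = 28,440 g as CaCO₃.
(b) Equivalents: 28,440 g ÷ 50 g/eq = 568.8 eq.
(b) Each mole of Na₂CO₃ supplies 2 eq, so 568.8 / 2 = 284.4 mol.
(b) Mass: 284.4 mol × 106 g/mol = 30,150 g.

(a) 90.5 kg; (b) 30.1 kg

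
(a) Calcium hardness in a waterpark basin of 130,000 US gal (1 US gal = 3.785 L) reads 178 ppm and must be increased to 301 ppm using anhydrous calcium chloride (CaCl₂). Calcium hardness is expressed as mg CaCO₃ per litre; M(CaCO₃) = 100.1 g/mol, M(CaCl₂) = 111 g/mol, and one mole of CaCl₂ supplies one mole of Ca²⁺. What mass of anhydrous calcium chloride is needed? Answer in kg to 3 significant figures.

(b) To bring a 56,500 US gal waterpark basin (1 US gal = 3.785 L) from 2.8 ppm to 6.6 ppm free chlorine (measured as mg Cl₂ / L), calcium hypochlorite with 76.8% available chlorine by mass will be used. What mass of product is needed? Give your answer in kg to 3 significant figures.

(a) Volume: 130,000 US gal × 3.785 L/gal = 492,050 L.
(a) Hardness to add: (301 − 178) = 123 mg/L as CaCO₃ × 492,050 L = 60,520 g as CaCO₃.
(a) Moles of Ca²⁺ (1 mol Ca²⁺ ≡ 1 mol CaCO₃): 60,520 / 100.1 g/mol = 604.6 mol.
(a) Mass of CaCl₂: 604.6 × 111 = 67,110 g.

(b) Volume: 56,500 US gal × 3.785 L/gal = 213,852 L.
(b) Chlorine deficit: 6.6 − 2.8 = 3.8 ppm = 3.8 mg/L as Cl₂.
(b) Cl₂ equivalent needed: 3.8 mg/L × 213,852 L = 812,600 mg = 812.6 g.
(b) Product at 76.8% available chlorine: 812.6 / 0.768 = 1058 g.

(a) 67.1 kg; (b) 1.06 kg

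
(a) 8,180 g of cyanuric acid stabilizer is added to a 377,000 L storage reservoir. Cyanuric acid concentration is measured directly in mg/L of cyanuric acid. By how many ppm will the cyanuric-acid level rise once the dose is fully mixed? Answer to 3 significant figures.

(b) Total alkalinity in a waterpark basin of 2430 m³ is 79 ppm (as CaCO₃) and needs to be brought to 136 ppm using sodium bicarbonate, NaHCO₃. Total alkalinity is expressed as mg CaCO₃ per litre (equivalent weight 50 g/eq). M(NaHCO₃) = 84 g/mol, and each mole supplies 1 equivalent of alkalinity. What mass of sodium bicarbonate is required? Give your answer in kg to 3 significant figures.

(a) 21.7 ppm; (b) 233 kg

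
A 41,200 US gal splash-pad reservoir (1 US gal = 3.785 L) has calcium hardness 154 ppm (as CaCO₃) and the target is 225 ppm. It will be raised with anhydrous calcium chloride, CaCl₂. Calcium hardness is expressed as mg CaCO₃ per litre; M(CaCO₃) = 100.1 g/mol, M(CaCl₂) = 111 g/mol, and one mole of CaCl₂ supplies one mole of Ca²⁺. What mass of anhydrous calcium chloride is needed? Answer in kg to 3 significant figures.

12.3 kg

Volume: 41,200 US gal × 3.785 L/gal = 155,942 L.
Hardness to add: (225 − 154) = 71 mg/L as CaCO₃ × 155,942 L = 11,070 g as CaCO₃.
Moles of Ca²⁺ (1 mol Ca²⁺ ≡ 1 mol CaCO₃): 11,070 / 100.1 g/mol = 110.6 mol.
Mass of CaCl₂: 110.6 × 111 = 12,280 g.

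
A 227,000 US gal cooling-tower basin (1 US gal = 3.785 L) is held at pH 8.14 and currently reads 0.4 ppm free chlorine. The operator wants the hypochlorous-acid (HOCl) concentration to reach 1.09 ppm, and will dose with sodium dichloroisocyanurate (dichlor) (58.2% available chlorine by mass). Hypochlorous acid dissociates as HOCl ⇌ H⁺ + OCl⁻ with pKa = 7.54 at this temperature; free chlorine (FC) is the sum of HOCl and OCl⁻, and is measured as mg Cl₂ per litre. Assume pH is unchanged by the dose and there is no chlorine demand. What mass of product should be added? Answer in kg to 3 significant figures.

Volume: 227,000 US gal × 3.785 L/gal = 859,195 L.
[OCl⁻]/[HOCl] = 10^(pH − pKa) = 10^(8.14 − 7.54) = 3.981; fraction as HOCl = 1/(1 + 3.981) = 0.2008.
Free chlorine required for 1.09 ppm HOCl: 1.09 / 0.2008 = 5.429 ppm.
FC to add: 5.429 − 0.4 = 5.029 mg/L as Cl₂.
Cl₂ equivalent: 5.029 mg/L × 859,195 L = 4321 g.
Product at 58.2% available Cl: 4321 / 0.582 = 7425 g.

7.42 kg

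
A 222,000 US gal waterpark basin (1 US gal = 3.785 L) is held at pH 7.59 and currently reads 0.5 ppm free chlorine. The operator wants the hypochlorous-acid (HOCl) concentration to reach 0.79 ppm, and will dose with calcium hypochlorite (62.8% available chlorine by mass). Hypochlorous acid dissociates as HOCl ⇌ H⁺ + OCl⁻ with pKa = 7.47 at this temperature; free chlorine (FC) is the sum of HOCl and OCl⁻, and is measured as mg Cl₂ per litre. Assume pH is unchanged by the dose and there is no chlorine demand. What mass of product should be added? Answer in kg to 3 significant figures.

Volume: 222,000 US gal × 3.785 L/gal = 840,270 L.
[OCl⁻]/[HOCl] = 10^(pH − pKa) = 10^(7.59 − 7.47) = 1.318; fraction as HOCl = 1/(1 + 1.318) = 0.4314.
Free chlorine required for 0.79 ppm HOCl: 0.79 / 0.4314 = 1.831 ppm.
FC to add: 1.831 − 0.5 = 1.331 mg/L as Cl₂.
Cl₂ equivalent: 1.331 mg/L × 840,270 L = 1119 g.
Product at 62.8% available Cl: 1119 / 0.628 = 1781 g.

1.78 kg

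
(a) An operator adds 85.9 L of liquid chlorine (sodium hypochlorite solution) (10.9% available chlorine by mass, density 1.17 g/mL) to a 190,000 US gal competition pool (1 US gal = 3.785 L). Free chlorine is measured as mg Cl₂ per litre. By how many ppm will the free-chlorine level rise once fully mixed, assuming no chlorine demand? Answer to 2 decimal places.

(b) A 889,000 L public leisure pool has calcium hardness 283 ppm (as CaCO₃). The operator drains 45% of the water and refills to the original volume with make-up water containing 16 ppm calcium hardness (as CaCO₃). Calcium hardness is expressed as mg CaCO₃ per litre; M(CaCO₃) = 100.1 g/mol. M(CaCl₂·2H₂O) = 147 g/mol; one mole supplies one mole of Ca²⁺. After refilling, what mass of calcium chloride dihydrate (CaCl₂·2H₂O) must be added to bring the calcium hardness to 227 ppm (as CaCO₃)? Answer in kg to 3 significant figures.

(a) 15.23 ppm; (b) 83.7 kg

(a) Volume: 190,000 US gal × 3.785 L/gal = 719,150 L.
(a) Mass of solution: 85.9 L × 1000 mL/L × 1.17 g/mL = 100,500 g.
(a) Available chlorine delivered: 100,500 g × 0.109 = 10,950 g as Cl₂.
(a) Concentration rise: 10,950 g / 719,150 L = 15.23 mg/L = 15.23 ppm.

(b) After draining 45% and refilling: 283 × 0.55 + 16 × 0.45 = 162.85 ppm.
(b) Deficit to target: 227 − 162.85 = 64.15 mg/L.
(b) As CaCO₃: 64.15 mg/L × 889,000 L = 57,030 g; ÷ 100.1 = 569.7 mol Ca²⁺.
(b) Mass: 569.7 × 147 = 83,750 g.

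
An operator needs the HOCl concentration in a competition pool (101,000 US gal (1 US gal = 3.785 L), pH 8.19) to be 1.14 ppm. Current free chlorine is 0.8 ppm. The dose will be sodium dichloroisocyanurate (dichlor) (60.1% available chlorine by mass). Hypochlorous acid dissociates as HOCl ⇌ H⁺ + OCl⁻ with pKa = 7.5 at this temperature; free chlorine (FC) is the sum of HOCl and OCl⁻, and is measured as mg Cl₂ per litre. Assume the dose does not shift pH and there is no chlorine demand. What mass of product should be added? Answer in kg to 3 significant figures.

3.77 kg

Volume: 101,000 US gal × 3.785 L/gal = 382,285 L.
[OCl⁻]/[HOCl] = 10^(pH − pKa) = 10^(8.19 − 7.5) = 4.898; fraction as HOCl = 1/(1 + 4.898) = 0.1696.
Free chlorine required for 1.14 ppm HOCl: 1.14 / 0.1696 = 6.723 ppm.
FC to add: 6.723 − 0.8 = 5.923 mg/L as Cl₂.
Cl₂ equivalent: 5.923 mg/L × 382,285 L = 2264 g.
Product at 60.1% available Cl: 2264 / 0.601 = 3768 g.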